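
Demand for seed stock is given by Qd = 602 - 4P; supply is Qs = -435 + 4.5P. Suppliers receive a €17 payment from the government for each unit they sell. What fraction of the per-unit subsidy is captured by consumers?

Pre-subsidy: 602 - 4P = -435 + 4.5P gives P* = 122, Q* = 114.
With the subsidy, sellers receive Ps = Pb + 17 for each unit, where Pb is the price buyers pay.
Supply in terms of Pb becomes Qs = -435 + 4.5(Pb + 17) = -358.5 + 4.5Pb. Setting this equal to demand: 602 - 4Pb = -358.5 + 4.5Pb, so Pb = 113.
Sellers receive Ps = 113 + 17 = 130; Q' = 602 − 4·113 = 150.
Buyers' price falls by P* − Pb = 122 − 113 = 9; sellers' price rises by Ps − P* = 130 − 122 = 8.
So consumers capture 9/17 = 9/17 of each unit of subsidy.

Consumer share = 9/17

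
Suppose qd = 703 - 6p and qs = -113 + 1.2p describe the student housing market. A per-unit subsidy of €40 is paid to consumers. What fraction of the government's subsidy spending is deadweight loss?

DWL / government spending = 20/63

Pre-subsidy: 703 - 6p = -113 + 1.2p gives p* = 340/3, q* = 23.
With the rebate, buyers effectively pay pb = ps − 40, where ps is the price sellers receive.
Demand in terms of ps becomes qd = 703 − 6(ps − 40) = 943 - 6ps. Setting this equal to supply: 943 - 6ps = -113 + 1.2ps, so ps = 440/3.
Buyers pay pb = 440/3 − 40 = 320/3; q' = -113 + 1.2·(440/3) = 63.
ΔCS = ½(23 + 63)(340/3 − 320/3) = 860/3; ΔPS = ½(23 + 63)(440/3 − 340/3) = 4300/3.
Government spending = 40 × 63 = 2520.
DWL = ½ × 40 × (63 − 23) = 800; fraction = 800 / 2520 = 20/63.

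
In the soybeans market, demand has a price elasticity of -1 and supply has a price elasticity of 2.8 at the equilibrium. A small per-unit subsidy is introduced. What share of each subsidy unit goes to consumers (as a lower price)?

Consumer share = 14/19

For a small subsidy around the equilibrium, the benefit split depends on the relative slopes, which at a point are proportional to the elasticities.
Buyer share = εs/(εs + |εd|) = 2.8/(2.8 + 1) = 14/19; seller share = |εd|/(εs + |εd|) = 5/19.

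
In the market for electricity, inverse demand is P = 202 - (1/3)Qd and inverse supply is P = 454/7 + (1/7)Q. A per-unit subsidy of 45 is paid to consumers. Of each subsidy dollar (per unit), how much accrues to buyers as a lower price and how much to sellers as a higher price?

Buyers gain 31.5 per unit; sellers gain 13.5 per unit

Pre-subsidy: 202 - (1/3)Q = 454/7 + (1/7)Q gives Q* = 288 and P* = 106.
With the rebate, buyers effectively pay Pb = Ps − 45, where Ps is the price sellers receive.
On the curves, Pb = 202 - (1/3)Q and Ps = 454/7 + (1/7)Q; the wedge Ps − Pb = 45 gives 454/7 + (1/7)Q − (202 - (1/3)Q) = 45, so Q' = 382.5.
Then Pb = 202 − (1/3)·382.5 = 74.5 and Ps = 454/7 + (1/7)·382.5 = 119.5.
Buyers' price falls by P* − Pb = 106 − 74.5 = 31.5; sellers' price rises by Ps − P* = 119.5 − 106 = 13.5.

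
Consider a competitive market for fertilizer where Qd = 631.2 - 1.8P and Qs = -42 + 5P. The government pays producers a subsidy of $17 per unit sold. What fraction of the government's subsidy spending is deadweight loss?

DWL / government spending = 15/634

Pre-subsidy: 631.2 - 1.8P = -42 + 5P gives P* = 99, Q* = 453.
With the subsidy, sellers receive Ps = Pb + 17 for each unit, where Pb is the price buyers pay.
Supply in terms of Pb becomes Qs = -42 + 5(Pb + 17) = 43 + 5Pb. Setting this equal to demand: 631.2 - 1.8Pb = 43 + 5Pb, so Pb = 86.5.
Sellers receive Ps = 86.5 + 17 = 103.5; Q' = 631.2 − 1.8·86.5 = 475.5.
ΔCS = ½(453 + 475.5)(99 − 86.5) = 5803.125; ΔPS = ½(453 + 475.5)(103.5 − 99) = 2089.125.
Government spending = 17 × 475.5 = 8083.5.
DWL = ½ × 17 × (475.5 − 453) = 191.25; fraction = 191.25 / 8083.5 = 15/634.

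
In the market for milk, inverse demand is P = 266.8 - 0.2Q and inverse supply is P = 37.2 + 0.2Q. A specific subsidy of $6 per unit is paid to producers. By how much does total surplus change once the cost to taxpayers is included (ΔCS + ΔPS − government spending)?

Pre-subsidy: 266.8 - 0.2Q = 37.2 + 0.2Q gives Q* = 574 and P* = 152.
With the subsidy, sellers receive Ps = Pb + 6 for each unit, where Pb is the price buyers pay.
On the curves, Pb = 266.8 - 0.2Q and Ps = 37.2 + 0.2Q; the wedge Ps − Pb = 6 gives 37.2 + 0.2Q − (266.8 - 0.2Q) = 6, so Q' = 589.
Then Pb = 266.8 − 0.2·589 = 149 and Ps = 37.2 + 0.2·589 = 155.
ΔCS = ½(574 + 589)(152 − 149) = 1744.5; ΔPS = ½(574 + 589)(155 − 152) = 1744.5.
Government spending = 6 × 589 = 3534.
Net change = 1744.5 + 1744.5 − 3534 = -45. The loss equals the DWL triangle ½·6·15.

Net change in total surplus = -$45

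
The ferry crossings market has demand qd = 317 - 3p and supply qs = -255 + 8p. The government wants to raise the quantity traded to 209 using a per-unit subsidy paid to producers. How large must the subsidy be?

Required subsidy s = 22 per unit

At q = 209, invert demand for the buyer price: pb = (317 − 209)/3 = 36; invert supply for the seller price: ps = (209 − (-255))/8 = 58.
The subsidy must fill the gap: s = ps − pb = 58 − 36 = 22.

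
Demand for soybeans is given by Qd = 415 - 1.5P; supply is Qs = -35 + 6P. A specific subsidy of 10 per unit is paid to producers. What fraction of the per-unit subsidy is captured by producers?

Pre-subsidy: 415 - 1.5P = -35 + 6P gives P* = 60, Q* = 325.
With the subsidy, sellers receive Ps = Pb + 10 for each unit, where Pb is the price buyers pay.
Supply in terms of Pb becomes Qs = -35 + 6(Pb + 10) = 25 + 6Pb. Setting this equal to demand: 415 - 1.5Pb = 25 + 6Pb, so Pb = 52.
Sellers receive Ps = 52 + 10 = 62; Q' = 415 − 1.5·52 = 337.
Buyers' price falls by P* − Pb = 60 − 52 = 8; sellers' price rises by Ps − P* = 62 − 60 = 2.
So producers capture 2/10 = 0.2 of each unit of subsidy.

Producer share = 0.2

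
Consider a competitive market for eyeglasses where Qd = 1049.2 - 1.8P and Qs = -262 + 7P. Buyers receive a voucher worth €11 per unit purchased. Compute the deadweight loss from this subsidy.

Deadweight loss = €86.625

Pre-subsidy: 1049.2 - 1.8P = -262 + 7P gives P* = 149, Q* = 781.
With the rebate, buyers effectively pay Pb = Ps − 11, where Ps is the price sellers receive.
Demand in terms of Ps becomes Qd = 1049.2 − 1.8(Ps − 11) = 1069 - 1.8Ps. Setting this equal to supply: 1069 - 1.8Ps = -262 + 7Ps, so Ps = 151.25.
Buyers pay Pb = 151.25 − 11 = 140.25; Q' = -262 + 7·151.25 = 796.75.
The subsidy expands output by 796.75 − 781 = 15.75 past the efficient level; on those units the gap between marginal cost and willingness to pay runs from 0 up to 11.
DWL = ½ × 11 × 15.75 = 86.625.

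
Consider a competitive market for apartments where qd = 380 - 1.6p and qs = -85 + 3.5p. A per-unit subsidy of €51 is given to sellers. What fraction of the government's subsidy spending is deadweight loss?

DWL / government spending = 119/1233

Pre-subsidy: 380 - 1.6p = -85 + 3.5p gives p* = 1550/17, q* = 3980/17.
With the subsidy, sellers receive ps = pb + 51 for each unit, where pb is the price buyers pay.
Supply in terms of pb becomes qs = -85 + 3.5(pb + 51) = 93.5 + 3.5pb. Setting this equal to demand: 380 - 1.6pb = 93.5 + 3.5pb, so pb = 955/17.
Sellers receive ps = 955/17 + 51 = 1822/17; q' = 380 − 1.6·(955/17) = 4932/17.
ΔCS = ½(3980/17 + 4932/17)(1550/17 − 955/17) = 155960/17; ΔPS = ½(3980/17 + 4932/17)(1822/17 − 1550/17) = 71296/17.
Government spending = 51 × 4932/17 = 14796.
DWL = ½ × 51 × (4932/17 − 3980/17) = 1428; fraction = 1428 / 14796 = 119/1233.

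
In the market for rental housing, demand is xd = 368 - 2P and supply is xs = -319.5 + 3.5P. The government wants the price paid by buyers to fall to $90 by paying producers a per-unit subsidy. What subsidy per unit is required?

Required subsidy s = $55 per unit

At a buyer price of 90, quantity demanded is 368 − 2·90 = 188.
Sellers supply 188 only when they receive Ps with -319.5 + 3.5·Ps = 188, i.e. Ps = 145.
s = Ps − Pb = 145 − 90 = 55.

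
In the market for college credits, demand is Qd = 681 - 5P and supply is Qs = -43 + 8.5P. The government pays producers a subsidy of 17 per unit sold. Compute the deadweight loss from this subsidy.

Pre-subsidy: 681 - 5P = -43 + 8.5P gives P* = 1448/27, Q* = 11147/27.
With the subsidy, sellers receive Ps = Pb + 17 for each unit, where Pb is the price buyers pay.
Supply in terms of Pb becomes Qs = -43 + 8.5(Pb + 17) = 101.5 + 8.5Pb. Setting this equal to demand: 681 - 5Pb = 101.5 + 8.5Pb, so Pb = 1159/27.
Sellers receive Ps = 1159/27 + 17 = 1618/27; Q' = 681 − 5·(1159/27) = 12592/27.
The subsidy expands output by 12592/27 − 11147/27 = 1445/27 past the efficient level; on those units the gap between marginal cost and willingness to pay runs from 0 up to 17.
DWL = ½ × 17 × 1445/27 = 24565/54.

Deadweight loss = 24565/54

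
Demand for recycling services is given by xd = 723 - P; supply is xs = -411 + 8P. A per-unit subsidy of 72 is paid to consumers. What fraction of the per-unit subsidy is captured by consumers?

Pre-subsidy: 723 - P = -411 + 8P gives P* = 126, x* = 597.
With the rebate, buyers effectively pay Pb = Ps − 72, where Ps is the price sellers receive.
Demand in terms of Ps becomes xd = 723 − 1(Ps − 72) = 795 - Ps. Setting this equal to supply: 795 - Ps = -411 + 8Ps, so Ps = 134.
Buyers pay Pb = 134 − 72 = 62; x' = -411 + 8·134 = 661.
Buyers' price falls by P* − Pb = 126 − 62 = 64; sellers' price rises by Ps − P* = 134 − 126 = 8.
So consumers capture 64/72 = 8/9 of each unit of subsidy.

Consumer share = 8/9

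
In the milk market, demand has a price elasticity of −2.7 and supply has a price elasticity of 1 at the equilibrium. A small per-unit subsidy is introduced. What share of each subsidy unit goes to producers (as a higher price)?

Producer share = 27/37

For a small subsidy around the equilibrium, the benefit split depends on the relative slopes, which at a point are proportional to the elasticities.
Buyer share = εs/(εs + |εd|) = 1/(1 + 2.7) = 10/37; seller share = |εd|/(εs + |εd|) = 27/37.
So producers capture 27/37 of the subsidy.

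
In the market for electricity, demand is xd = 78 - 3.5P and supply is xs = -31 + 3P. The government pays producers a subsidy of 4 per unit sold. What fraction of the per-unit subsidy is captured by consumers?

Consumer share = 6/13

Pre-subsidy: 78 - 3.5P = -31 + 3P gives P* = 218/13, x* = 251/13.
With the subsidy, sellers receive Ps = Pb + 4 for each unit, where Pb is the price buyers pay.
Supply in terms of Pb becomes xs = -31 + 3(Pb + 4) = -19 + 3Pb. Setting this equal to demand: 78 - 3.5Pb = -19 + 3Pb, so Pb = 194/13.
Sellers receive Ps = 194/13 + 4 = 246/13; x' = 78 − 3.5·(194/13) = 335/13.
Buyers' price falls by P* − Pb = 218/13 − 194/13 = 24/13; sellers' price rises by Ps − P* = 246/13 − 218/13 = 28/13.
So consumers capture (24/13)/4 = 6/13 of each unit of subsidy.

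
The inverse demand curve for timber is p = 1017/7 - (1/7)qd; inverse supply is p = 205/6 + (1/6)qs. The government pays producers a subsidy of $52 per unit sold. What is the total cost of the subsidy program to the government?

Pre-subsidy: 1017/7 - (1/7)q = 205/6 + (1/6)q gives q* = 359 and p* = 94.
With the subsidy, sellers receive ps = pb + 52 for each unit, where pb is the price buyers pay.
On the curves, pb = 1017/7 - (1/7)q and ps = 205/6 + (1/6)q; the wedge ps − pb = 52 gives 205/6 + (1/6)q − (1017/7 - (1/7)q) = 52, so q' = 527.
Then pb = 1017/7 − (1/7)·527 = 70 and ps = 205/6 + (1/6)·527 = 122.
Government outlay = subsidy × quantity = 52 × 527 = 27404.

Government cost = $27404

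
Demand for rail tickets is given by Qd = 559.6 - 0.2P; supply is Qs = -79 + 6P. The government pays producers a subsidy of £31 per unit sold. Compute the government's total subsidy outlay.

Pre-subsidy: 559.6 - 0.2P = -79 + 6P gives P* = 103, Q* = 539.
With the subsidy, sellers receive Ps = Pb + 31 for each unit, where Pb is the price buyers pay.
Supply in terms of Pb becomes Qs = -79 + 6(Pb + 31) = 107 + 6Pb. Setting this equal to demand: 559.6 - 0.2Pb = 107 + 6Pb, so Pb = 73.
Sellers receive Ps = 73 + 31 = 104; Q' = 559.6 − 0.2·73 = 545.
Government outlay = subsidy × quantity = 31 × 545 = 16895.

Government cost = £16895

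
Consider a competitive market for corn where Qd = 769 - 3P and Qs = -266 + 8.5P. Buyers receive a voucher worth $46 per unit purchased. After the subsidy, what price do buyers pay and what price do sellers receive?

Pre-subsidy: 769 - 3P = -266 + 8.5P gives P* = 90, Q* = 499.
With the rebate, buyers effectively pay Pb = Ps − 46, where Ps is the price sellers receive.
Demand in terms of Ps becomes Qd = 769 − 3(Ps − 46) = 907 - 3Ps. Setting this equal to supply: 907 - 3Ps = -266 + 8.5Ps, so Ps = 102.
Buyers pay Pb = 102 − 46 = 56; Q' = -266 + 8.5·102 = 601.

Buyers pay $56; sellers receive $102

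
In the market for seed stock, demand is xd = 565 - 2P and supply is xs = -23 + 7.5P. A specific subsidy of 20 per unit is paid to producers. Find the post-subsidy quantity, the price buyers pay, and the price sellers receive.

x' = 8983/19; buyers pay 876/19; sellers receive 1256/19

Pre-subsidy: 565 - 2P = -23 + 7.5P gives P* = 1176/19, x* = 8383/19.
With the subsidy, sellers receive Ps = Pb + 20 for each unit, where Pb is the price buyers pay.
Supply in terms of Pb becomes xs = -23 + 7.5(Pb + 20) = 127 + 7.5Pb. Setting this equal to demand: 565 - 2Pb = 127 + 7.5Pb, so Pb = 876/19.
Sellers receive Ps = 876/19 + 20 = 1256/19; x' = 565 − 2·(876/19) = 8983/19.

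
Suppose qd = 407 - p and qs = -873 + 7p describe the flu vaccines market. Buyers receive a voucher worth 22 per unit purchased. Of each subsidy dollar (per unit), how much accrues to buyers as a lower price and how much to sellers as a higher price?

Pre-subsidy: 407 - p = -873 + 7p gives p* = 160, q* = 247.
With the rebate, buyers effectively pay pb = ps − 22, where ps is the price sellers receive.
Demand in terms of ps becomes qd = 407 − 1(ps − 22) = 429 - ps. Setting this equal to supply: 429 - ps = -873 + 7ps, so ps = 162.75.
Buyers pay pb = 162.75 − 22 = 140.75; q' = -873 + 7·162.75 = 266.25.
Buyers' price falls by p* − pb = 160 − 140.75 = 19.25; sellers' price rises by ps − p* = 162.75 − 160 = 2.75.

Buyers gain 19.25 per unit; sellers gain 2.75 per unit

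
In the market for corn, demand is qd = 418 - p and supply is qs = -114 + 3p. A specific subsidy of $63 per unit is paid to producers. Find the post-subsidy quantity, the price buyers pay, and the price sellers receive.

q' = 332.25; buyers pay $85.75; sellers receive $148.75

Pre-subsidy: 418 - p = -114 + 3p gives p* = 133, q* = 285.
With the subsidy, sellers receive ps = pb + 63 for each unit, where pb is the price buyers pay.
Supply in terms of pb becomes qs = -114 + 3(pb + 63) = 75 + 3pb. Setting this equal to demand: 418 - pb = 75 + 3pb, so pb = 85.75.
Sellers receive ps = 85.75 + 63 = 148.75; q' = 418 − 1·85.75 = 332.25.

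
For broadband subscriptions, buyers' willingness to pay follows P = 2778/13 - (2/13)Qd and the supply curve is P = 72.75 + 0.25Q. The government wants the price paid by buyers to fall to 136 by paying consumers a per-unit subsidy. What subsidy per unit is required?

At a buyer price of 136, quantity demanded is 1389 − 6.5·136 = 505.
Sellers supply 505 only when they receive Ps = 72.75 + 0.25·505 = 199.
s = Ps − Pb = 199 − 136 = 63.

Required subsidy s = 63 per unit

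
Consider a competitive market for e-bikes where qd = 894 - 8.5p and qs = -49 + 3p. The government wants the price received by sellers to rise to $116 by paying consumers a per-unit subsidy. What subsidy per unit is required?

At a seller price of 116, quantity supplied is -49 + 3·116 = 299.
Buyers absorb 299 only when they pay pb with 894 − 8.5·pb = 299, i.e. pb = 70.
s = ps − pb = 116 − 70 = 46.

Required subsidy s = $46 per unit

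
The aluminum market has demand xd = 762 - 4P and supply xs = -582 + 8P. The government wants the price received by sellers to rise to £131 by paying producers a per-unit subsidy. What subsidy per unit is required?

At a seller price of 131, quantity supplied is -582 + 8·131 = 466.
Buyers absorb 466 only when they pay Pb with 762 − 4·Pb = 466, i.e. Pb = 74.
s = Ps − Pb = 131 − 74 = 57.

Required subsidy s = £57 per unit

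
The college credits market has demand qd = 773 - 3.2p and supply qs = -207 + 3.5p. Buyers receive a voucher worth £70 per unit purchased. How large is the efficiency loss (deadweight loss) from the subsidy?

Pre-subsidy: 773 - 3.2p = -207 + 3.5p gives p* = 9800/67, q* = 20431/67.
With the rebate, buyers effectively pay pb = ps − 70, where ps is the price sellers receive.
Demand in terms of ps becomes qd = 773 − 3.2(ps − 70) = 997 - 3.2ps. Setting this equal to supply: 997 - 3.2ps = -207 + 3.5ps, so ps = 12040/67.
Buyers pay pb = 12040/67 − 70 = 7350/67; q' = -207 + 3.5·(12040/67) = 28271/67.
The subsidy expands output by 28271/67 − 20431/67 = 7840/67 past the efficient level; on those units the gap between marginal cost and willingness to pay runs from 0 up to 70.
DWL = ½ × 70 × 7840/67 = 274400/67.

Deadweight loss = 274400/67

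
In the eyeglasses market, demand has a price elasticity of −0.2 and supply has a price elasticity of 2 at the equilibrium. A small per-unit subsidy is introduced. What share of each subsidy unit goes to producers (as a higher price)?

Producer share = 1/11

For a small subsidy around the equilibrium, the benefit split depends on the relative slopes, which at a point are proportional to the elasticities.
Buyer share = εs/(εs + |εd|) = 2/(2 + 0.2) = 10/11; seller share = |εd|/(εs + |εd|) = 1/11.
So producers capture 1/11 of the subsidy.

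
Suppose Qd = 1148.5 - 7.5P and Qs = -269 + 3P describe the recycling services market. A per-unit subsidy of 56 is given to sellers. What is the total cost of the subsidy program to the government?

Government cost = 14336

Pre-subsidy: 1148.5 - 7.5P = -269 + 3P gives P* = 135, Q* = 136.
With the subsidy, sellers receive Ps = Pb + 56 for each unit, where Pb is the price buyers pay.
Supply in terms of Pb becomes Qs = -269 + 3(Pb + 56) = -101 + 3Pb. Setting this equal to demand: 1148.5 - 7.5Pb = -101 + 3Pb, so Pb = 119.
Sellers receive Ps = 119 + 56 = 175; Q' = 1148.5 − 7.5·119 = 256.
Government outlay = subsidy × quantity = 56 × 256 = 14336.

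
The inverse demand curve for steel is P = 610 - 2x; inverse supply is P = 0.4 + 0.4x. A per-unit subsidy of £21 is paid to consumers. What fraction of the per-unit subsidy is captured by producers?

Pre-subsidy: 610 - 2x = 0.4 + 0.4x gives x* = 254 and P* = 102.
With the rebate, buyers effectively pay Pb = Ps − 21, where Ps is the price sellers receive.
On the curves, Pb = 610 - 2x and Ps = 0.4 + 0.4x; the wedge Ps − Pb = 21 gives 0.4 + 0.4x − (610 - 2x) = 21, so x' = 262.75.
Then Pb = 610 − 2·262.75 = 84.5 and Ps = 0.4 + 0.4·262.75 = 105.5.
Buyers' price falls by P* − Pb = 102 − 84.5 = 17.5; sellers' price rises by Ps − P* = 105.5 − 102 = 3.5.
So producers capture 3.5/21 = 1/6 of each unit of subsidy.

Producer share = 1/6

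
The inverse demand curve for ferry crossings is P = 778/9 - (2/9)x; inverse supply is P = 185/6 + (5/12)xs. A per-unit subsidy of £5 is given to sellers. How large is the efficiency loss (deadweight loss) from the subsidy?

Deadweight loss = 450/23

Pre-subsidy: 778/9 - (2/9)x = 185/6 + (5/12)x gives x* = 2002/23 and P* = 4630/69.
With the subsidy, sellers receive Ps = Pb + 5 for each unit, where Pb is the price buyers pay.
On the curves, Pb = 778/9 - (2/9)x and Ps = 185/6 + (5/12)x; the wedge Ps − Pb = 5 gives 185/6 + (5/12)x − (778/9 - (2/9)x) = 5, so x' = 2182/23.
Then Pb = 778/9 − (2/9)·(2182/23) = 4510/69 and Ps = 185/6 + (5/12)·(2182/23) = 4855/69.
The subsidy expands output by 2182/23 − 2002/23 = 180/23 past the efficient level; on those units the gap between marginal cost and willingness to pay runs from 0 up to 5.
DWL = ½ × 5 × 180/23 = 450/23.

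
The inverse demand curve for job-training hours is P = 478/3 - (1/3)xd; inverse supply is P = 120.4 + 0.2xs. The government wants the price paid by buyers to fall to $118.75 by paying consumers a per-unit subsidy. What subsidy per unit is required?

Required subsidy s = $26 per unit

At a buyer price of 118.75, quantity demanded is 478 − 3·118.75 = 121.75.
Sellers supply 121.75 only when they receive Ps = 120.4 + 0.2·121.75 = 144.75.
s = Ps − Pb = 144.75 − 118.75 = 26.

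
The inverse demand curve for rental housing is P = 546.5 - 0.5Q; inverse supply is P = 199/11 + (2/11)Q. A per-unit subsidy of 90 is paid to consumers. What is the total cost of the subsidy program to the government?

Pre-subsidy: 546.5 - 0.5Q = 199/11 + (2/11)Q gives Q* = 775 and P* = 159.
With the rebate, buyers effectively pay Pb = Ps − 90, where Ps is the price sellers receive.
On the curves, Pb = 546.5 - 0.5Q and Ps = 199/11 + (2/11)Q; the wedge Ps − Pb = 90 gives 199/11 + (2/11)Q − (546.5 - 0.5Q) = 90, so Q' = 907.
Then Pb = 546.5 − 0.5·907 = 93 and Ps = 199/11 + (2/11)·907 = 183.
Government outlay = subsidy × quantity = 90 × 907 = 81630.

Government cost = 81630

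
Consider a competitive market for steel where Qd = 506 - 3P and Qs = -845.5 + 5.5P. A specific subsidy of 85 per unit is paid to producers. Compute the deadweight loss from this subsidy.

Pre-subsidy: 506 - 3P = -845.5 + 5.5P gives P* = 159, Q* = 29.
With the subsidy, sellers receive Ps = Pb + 85 for each unit, where Pb is the price buyers pay.
Supply in terms of Pb becomes Qs = -845.5 + 5.5(Pb + 85) = -378 + 5.5Pb. Setting this equal to demand: 506 - 3Pb = -378 + 5.5Pb, so Pb = 104.
Sellers receive Ps = 104 + 85 = 189; Q' = 506 − 3·104 = 194.
The subsidy expands output by 194 − 29 = 165 past the efficient level; on those units the gap between marginal cost and willingness to pay runs from 0 up to 85.
DWL = ½ × 85 × 165 = 7012.5.

Deadweight loss = 7012.5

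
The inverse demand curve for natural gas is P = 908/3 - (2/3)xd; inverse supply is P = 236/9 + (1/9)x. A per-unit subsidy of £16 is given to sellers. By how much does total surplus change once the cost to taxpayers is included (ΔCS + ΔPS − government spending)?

Pre-subsidy: 908/3 - (2/3)x = 236/9 + (1/9)x gives x* = 2488/7 and P* = 460/7.
With the subsidy, sellers receive Ps = Pb + 16 for each unit, where Pb is the price buyers pay.
On the curves, Pb = 908/3 - (2/3)x and Ps = 236/9 + (1/9)x; the wedge Ps − Pb = 16 gives 236/9 + (1/9)x − (908/3 - (2/3)x) = 16, so x' = 376.
Then Pb = 908/3 − (2/3)·376 = 52 and Ps = 236/9 + (1/9)·376 = 68.
ΔCS = ½(2488/7 + 376)(460/7 − 52) = 245760/49; ΔPS = ½(2488/7 + 376)(68 − 460/7) = 40960/49.
Government spending = 16 × 376 = 6016.
Net change = 245760/49 + 40960/49 − 6016 = -1152/7. The loss equals the DWL triangle ½·16·144/7.

Net change in total surplus = -1152/7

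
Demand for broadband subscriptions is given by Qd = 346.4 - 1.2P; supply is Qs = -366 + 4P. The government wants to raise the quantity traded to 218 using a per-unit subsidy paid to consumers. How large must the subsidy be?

Required subsidy s = 39 per unit

At Q = 218, invert demand for the buyer price: Pb = (346.4 − 218)/1.2 = 107; invert supply for the seller price: Ps = (218 − (-366))/4 = 146.
The subsidy must fill the gap: s = Ps − Pb = 146 − 107 = 39.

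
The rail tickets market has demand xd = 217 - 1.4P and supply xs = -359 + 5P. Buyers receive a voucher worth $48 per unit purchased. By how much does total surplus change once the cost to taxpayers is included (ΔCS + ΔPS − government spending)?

Net change in total surplus = -$1260

Pre-subsidy: 217 - 1.4P = -359 + 5P gives P* = 90, x* = 91.
With the rebate, buyers effectively pay Pb = Ps − 48, where Ps is the price sellers receive.
Demand in terms of Ps becomes xd = 217 − 1.4(Ps − 48) = 284.2 - 1.4Ps. Setting this equal to supply: 284.2 - 1.4Ps = -359 + 5Ps, so Ps = 100.5.
Buyers pay Pb = 100.5 − 48 = 52.5; x' = -359 + 5·100.5 = 143.5.
ΔCS = ½(91 + 143.5)(90 − 52.5) = 4396.875; ΔPS = ½(91 + 143.5)(100.5 − 90) = 1231.125.
Government spending = 48 × 143.5 = 6888.
Net change = 4396.875 + 1231.125 − 6888 = -1260. The loss equals the DWL triangle ½·48·52.5.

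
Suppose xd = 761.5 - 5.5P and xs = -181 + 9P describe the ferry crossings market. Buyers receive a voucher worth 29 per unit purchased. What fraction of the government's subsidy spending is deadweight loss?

DWL / government spending = 99/1006

Pre-subsidy: 761.5 - 5.5P = -181 + 9P gives P* = 65, x* = 404.
With the rebate, buyers effectively pay Pb = Ps − 29, where Ps is the price sellers receive.
Demand in terms of Ps becomes xd = 761.5 − 5.5(Ps − 29) = 921 - 5.5Ps. Setting this equal to supply: 921 - 5.5Ps = -181 + 9Ps, so Ps = 76.
Buyers pay Pb = 76 − 29 = 47; x' = -181 + 9·76 = 503.
ΔCS = ½(404 + 503)(65 − 47) = 8163; ΔPS = ½(404 + 503)(76 − 65) = 4988.5.
Government spending = 29 × 503 = 14587.
DWL = ½ × 29 × (503 − 404) = 1435.5; fraction = 1435.5 / 14587 = 99/1006.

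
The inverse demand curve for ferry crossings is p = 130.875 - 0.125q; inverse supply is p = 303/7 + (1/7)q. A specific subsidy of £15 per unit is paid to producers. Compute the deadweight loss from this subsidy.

Deadweight loss = £420

Pre-subsidy: 130.875 - 0.125q = 303/7 + (1/7)q gives q* = 327 and p* = 90.
With the subsidy, sellers receive ps = pb + 15 for each unit, where pb is the price buyers pay.
On the curves, pb = 130.875 - 0.125q and ps = 303/7 + (1/7)q; the wedge ps − pb = 15 gives 303/7 + (1/7)q − (130.875 - 0.125q) = 15, so q' = 383.
Then pb = 130.875 − 0.125·383 = 83 and ps = 303/7 + (1/7)·383 = 98.
The subsidy expands output by 383 − 327 = 56 past the efficient level; on those units the gap between marginal cost and willingness to pay runs from 0 up to 15.
DWL = ½ × 15 × 56 = 420.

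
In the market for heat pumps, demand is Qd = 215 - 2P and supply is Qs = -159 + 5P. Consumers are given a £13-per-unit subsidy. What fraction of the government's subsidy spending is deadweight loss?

Pre-subsidy: 215 - 2P = -159 + 5P gives P* = 374/7, Q* = 757/7.
With the rebate, buyers effectively pay Pb = Ps − 13, where Ps is the price sellers receive.
Demand in terms of Ps becomes Qd = 215 − 2(Ps − 13) = 241 - 2Ps. Setting this equal to supply: 241 - 2Ps = -159 + 5Ps, so Ps = 400/7.
Buyers pay Pb = 400/7 − 13 = 309/7; Q' = -159 + 5·(400/7) = 887/7.
ΔCS = ½(757/7 + 887/7)(374/7 − 309/7) = 53430/49; ΔPS = ½(757/7 + 887/7)(400/7 − 374/7) = 21372/49.
Government spending = 13 × 887/7 = 11531/7.
DWL = ½ × 13 × (887/7 − 757/7) = 845/7; fraction = (845/7) / (11531/7) = 65/887.

DWL / government spending = 65/887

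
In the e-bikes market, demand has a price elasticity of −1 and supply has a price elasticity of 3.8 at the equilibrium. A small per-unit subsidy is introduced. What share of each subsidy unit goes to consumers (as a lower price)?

For a small subsidy around the equilibrium, the benefit split depends on the relative slopes, which at a point are proportional to the elasticities.
Buyer share = εs/(εs + |εd|) = 3.8/(3.8 + 1) = 19/24; seller share = |εd|/(εs + |εd|) = 5/24.

Consumer share = 19/24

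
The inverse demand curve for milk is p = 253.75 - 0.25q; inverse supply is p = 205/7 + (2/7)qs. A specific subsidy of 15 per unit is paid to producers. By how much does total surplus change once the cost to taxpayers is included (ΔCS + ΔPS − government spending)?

Net change in total surplus = -210

Pre-subsidy: 253.75 - 0.25q = 205/7 + (2/7)q gives q* = 419 and p* = 149.
With the subsidy, sellers receive ps = pb + 15 for each unit, where pb is the price buyers pay.
On the curves, pb = 253.75 - 0.25q and ps = 205/7 + (2/7)q; the wedge ps − pb = 15 gives 205/7 + (2/7)q − (253.75 - 0.25q) = 15, so q' = 447.
Then pb = 253.75 − 0.25·447 = 142 and ps = 205/7 + (2/7)·447 = 157.
ΔCS = ½(419 + 447)(149 − 142) = 3031; ΔPS = ½(419 + 447)(157 − 149) = 3464.
Government spending = 15 × 447 = 6705.
Net change = 3031 + 3464 − 6705 = -210. The loss equals the DWL triangle ½·15·28.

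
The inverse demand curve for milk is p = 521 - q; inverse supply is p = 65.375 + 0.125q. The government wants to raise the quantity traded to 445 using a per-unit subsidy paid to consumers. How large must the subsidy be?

Required subsidy s = 45 per unit

At q = 445, from the demand curve buyers pay pb = 521 − 1·445 = 76; from the supply curve sellers need ps = 65.375 + 0.125·445 = 121.
The subsidy must fill the gap: s = ps − pb = 121 − 76 = 45.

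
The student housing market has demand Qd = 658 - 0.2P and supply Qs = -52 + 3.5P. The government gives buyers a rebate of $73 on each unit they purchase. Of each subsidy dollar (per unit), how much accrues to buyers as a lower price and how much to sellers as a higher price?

Pre-subsidy: 658 - 0.2P = -52 + 3.5P gives P* = 7100/37, Q* = 22926/37.
With the rebate, buyers effectively pay Pb = Ps − 73, where Ps is the price sellers receive.
Demand in terms of Ps becomes Qd = 658 − 0.2(Ps − 73) = 672.6 - 0.2Ps. Setting this equal to supply: 672.6 - 0.2Ps = -52 + 3.5Ps, so Ps = 7246/37.
Buyers pay Pb = 7246/37 − 73 = 4545/37; Q' = -52 + 3.5·(7246/37) = 23437/37.
Buyers' price falls by P* − Pb = 7100/37 − 4545/37 = 2555/37; sellers' price rises by Ps − P* = 7246/37 − 7100/37 = 146/37.

Buyers gain 2555/37 per unit; sellers gain 146/37 per unit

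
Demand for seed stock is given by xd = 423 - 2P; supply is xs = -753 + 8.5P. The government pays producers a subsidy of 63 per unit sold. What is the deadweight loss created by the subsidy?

Deadweight loss = 3213

Pre-subsidy: 423 - 2P = -753 + 8.5P gives P* = 112, x* = 199.
With the subsidy, sellers receive Ps = Pb + 63 for each unit, where Pb is the price buyers pay.
Supply in terms of Pb becomes xs = -753 + 8.5(Pb + 63) = -217.5 + 8.5Pb. Setting this equal to demand: 423 - 2Pb = -217.5 + 8.5Pb, so Pb = 61.
Sellers receive Ps = 61 + 63 = 124; x' = 423 − 2·61 = 301.
The subsidy expands output by 301 − 199 = 102 past the efficient level; on those units the gap between marginal cost and willingness to pay runs from 0 up to 63.
DWL = ½ × 63 × 102 = 3213.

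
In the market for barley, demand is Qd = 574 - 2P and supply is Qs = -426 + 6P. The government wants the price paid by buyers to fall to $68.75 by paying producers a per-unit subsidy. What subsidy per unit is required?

At a buyer price of 68.75, quantity demanded is 574 − 2·68.75 = 436.5.
Sellers supply 436.5 only when they receive Ps with -426 + 6·Ps = 436.5, i.e. Ps = 143.75.
s = Ps − Pb = 143.75 − 68.75 = 75.

Required subsidy s = $75 per unit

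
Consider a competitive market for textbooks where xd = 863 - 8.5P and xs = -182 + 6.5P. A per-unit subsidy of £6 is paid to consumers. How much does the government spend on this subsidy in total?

Government cost = £1757.6

Pre-subsidy: 863 - 8.5P = -182 + 6.5P gives P* = 209/3, x* = 1625/6.
With the rebate, buyers effectively pay Pb = Ps − 6, where Ps is the price sellers receive.
Demand in terms of Ps becomes xd = 863 − 8.5(Ps − 6) = 914 - 8.5Ps. Setting this equal to supply: 914 - 8.5Ps = -182 + 6.5Ps, so Ps = 1096/15.
Buyers pay Pb = 1096/15 − 6 = 1006/15; x' = -182 + 6.5·(1096/15) = 4394/15.
Government outlay = subsidy × quantity = 6 × 4394/15 = 1757.6.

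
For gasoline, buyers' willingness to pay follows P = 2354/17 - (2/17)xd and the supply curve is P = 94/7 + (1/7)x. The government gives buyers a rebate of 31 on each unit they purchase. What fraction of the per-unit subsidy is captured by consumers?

Consumer share = 14/31

Pre-subsidy: 2354/17 - (2/17)x = 94/7 + (1/7)x gives x* = 480 and P* = 82.
With the rebate, buyers effectively pay Pb = Ps − 31, where Ps is the price sellers receive.
On the curves, Pb = 2354/17 - (2/17)x and Ps = 94/7 + (1/7)x; the wedge Ps − Pb = 31 gives 94/7 + (1/7)x − (2354/17 - (2/17)x) = 31, so x' = 599.
Then Pb = 2354/17 − (2/17)·599 = 68 and Ps = 94/7 + (1/7)·599 = 99.
Buyers' price falls by P* − Pb = 82 − 68 = 14; sellers' price rises by Ps − P* = 99 − 82 = 17.
So consumers capture 14/31 = 14/31 of each unit of subsidy.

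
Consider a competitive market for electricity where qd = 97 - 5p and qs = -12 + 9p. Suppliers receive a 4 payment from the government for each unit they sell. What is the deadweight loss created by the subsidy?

Pre-subsidy: 97 - 5p = -12 + 9p gives p* = 109/14, q* = 813/14.
With the subsidy, sellers receive ps = pb + 4 for each unit, where pb is the price buyers pay.
Supply in terms of pb becomes qs = -12 + 9(pb + 4) = 24 + 9pb. Setting this equal to demand: 97 - 5pb = 24 + 9pb, so pb = 73/14.
Sellers receive ps = 73/14 + 4 = 129/14; q' = 97 − 5·(73/14) = 993/14.
The subsidy expands output by 993/14 − 813/14 = 90/7 past the efficient level; on those units the gap between marginal cost and willingness to pay runs from 0 up to 4.
DWL = ½ × 4 × 90/7 = 180/7.

Deadweight loss = 180/7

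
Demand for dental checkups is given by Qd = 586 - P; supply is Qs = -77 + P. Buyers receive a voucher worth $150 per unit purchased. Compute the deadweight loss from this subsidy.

Deadweight loss = $5625

Pre-subsidy: 586 - P = -77 + P gives P* = 331.5, Q* = 254.5.
With the rebate, buyers effectively pay Pb = Ps − 150, where Ps is the price sellers receive.
Demand in terms of Ps becomes Qd = 586 − 1(Ps − 150) = 736 - Ps. Setting this equal to supply: 736 - Ps = -77 + Ps, so Ps = 406.5.
Buyers pay Pb = 406.5 − 150 = 256.5; Q' = -77 + 1·406.5 = 329.5.
The subsidy expands output by 329.5 − 254.5 = 75 past the efficient level; on those units the gap between marginal cost and willingness to pay runs from 0 up to 150.
DWL = ½ × 150 × 75 = 5625.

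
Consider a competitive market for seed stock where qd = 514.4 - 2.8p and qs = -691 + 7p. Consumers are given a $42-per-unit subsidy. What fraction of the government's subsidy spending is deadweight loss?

DWL / government spending = 21/127

Pre-subsidy: 514.4 - 2.8p = -691 + 7p gives p* = 123, q* = 170.
With the rebate, buyers effectively pay pb = ps − 42, where ps is the price sellers receive.
Demand in terms of ps becomes qd = 514.4 − 2.8(ps − 42) = 632 - 2.8ps. Setting this equal to supply: 632 - 2.8ps = -691 + 7ps, so ps = 135.
Buyers pay pb = 135 − 42 = 93; q' = -691 + 7·135 = 254.
ΔCS = ½(170 + 254)(123 − 93) = 6360; ΔPS = ½(170 + 254)(135 − 123) = 2544.
Government spending = 42 × 254 = 10668.
DWL = ½ × 42 × (254 − 170) = 1764; fraction = 1764 / 10668 = 21/127.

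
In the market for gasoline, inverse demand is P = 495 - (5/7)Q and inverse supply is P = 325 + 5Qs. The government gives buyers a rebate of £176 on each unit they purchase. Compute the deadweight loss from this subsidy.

Pre-subsidy: 495 - (5/7)Q = 325 + 5Q gives Q* = 29.75 and P* = 473.75.
With the rebate, buyers effectively pay Pb = Ps − 176, where Ps is the price sellers receive.
On the curves, Pb = 495 - (5/7)Q and Ps = 325 + 5Q; the wedge Ps − Pb = 176 gives 325 + 5Q − (495 - (5/7)Q) = 176, so Q' = 60.55.
Then Pb = 495 − (5/7)·60.55 = 451.75 and Ps = 325 + 5·60.55 = 627.75.
The subsidy expands output by 60.55 − 29.75 = 30.8 past the efficient level; on those units the gap between marginal cost and willingness to pay runs from 0 up to 176.
DWL = ½ × 176 × 30.8 = 2710.4.

Deadweight loss = £2710.4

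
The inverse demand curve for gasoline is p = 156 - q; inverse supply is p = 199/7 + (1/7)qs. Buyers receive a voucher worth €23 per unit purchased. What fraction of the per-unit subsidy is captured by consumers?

Consumer share = 0.875

Pre-subsidy: 156 - q = 199/7 + (1/7)q gives q* = 111.625 and p* = 44.375.
With the rebate, buyers effectively pay pb = ps − 23, where ps is the price sellers receive.
On the curves, pb = 156 - q and ps = 199/7 + (1/7)q; the wedge ps − pb = 23 gives 199/7 + (1/7)q − (156 - q) = 23, so q' = 131.75.
Then pb = 156 − 1·131.75 = 24.25 and ps = 199/7 + (1/7)·131.75 = 47.25.
Buyers' price falls by p* − pb = 44.375 − 24.25 = 20.125; sellers' price rises by ps − p* = 47.25 − 44.375 = 2.875.
So consumers capture 20.125/23 = 0.875 of each unit of subsidy.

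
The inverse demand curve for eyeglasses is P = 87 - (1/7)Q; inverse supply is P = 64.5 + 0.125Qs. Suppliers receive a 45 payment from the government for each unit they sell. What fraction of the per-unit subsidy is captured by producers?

Producer share = 7/15

Pre-subsidy: 87 - (1/7)Q = 64.5 + 0.125Q gives Q* = 84 and P* = 75.
With the subsidy, sellers receive Ps = Pb + 45 for each unit, where Pb is the price buyers pay.
On the curves, Pb = 87 - (1/7)Q and Ps = 64.5 + 0.125Q; the wedge Ps − Pb = 45 gives 64.5 + 0.125Q − (87 - (1/7)Q) = 45, so Q' = 252.
Then Pb = 87 − (1/7)·252 = 51 and Ps = 64.5 + 0.125·252 = 96.
Buyers' price falls by P* − Pb = 75 − 51 = 24; sellers' price rises by Ps − P* = 96 − 75 = 21.
So producers capture 21/45 = 7/15 of each unit of subsidy.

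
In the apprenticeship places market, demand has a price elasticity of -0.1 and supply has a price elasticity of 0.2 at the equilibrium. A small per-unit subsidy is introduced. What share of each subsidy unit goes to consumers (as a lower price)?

For a small subsidy around the equilibrium, the benefit split depends on the relative slopes, which at a point are proportional to the elasticities.
Buyer share = εs/(εs + |εd|) = 0.2/(0.2 + 0.1) = 2/3; seller share = |εd|/(εs + |εd|) = 1/3.

Consumer share = 2/3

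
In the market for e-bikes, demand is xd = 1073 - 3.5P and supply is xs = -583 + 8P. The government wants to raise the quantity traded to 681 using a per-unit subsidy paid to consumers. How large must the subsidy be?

At x = 681, invert demand for the buyer price: Pb = (1073 − 681)/3.5 = 112; invert supply for the seller price: Ps = (681 − (-583))/8 = 158.
The subsidy must fill the gap: s = Ps − Pb = 158 − 112 = 46.

Required subsidy s = 46 per unit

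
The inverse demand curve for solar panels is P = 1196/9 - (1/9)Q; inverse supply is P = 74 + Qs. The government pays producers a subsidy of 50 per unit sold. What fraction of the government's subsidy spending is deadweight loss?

DWL / government spending = 45/196

Pre-subsidy: 1196/9 - (1/9)Q = 74 + Q gives Q* = 53 and P* = 127.
With the subsidy, sellers receive Ps = Pb + 50 for each unit, where Pb is the price buyers pay.
On the curves, Pb = 1196/9 - (1/9)Q and Ps = 74 + Q; the wedge Ps − Pb = 50 gives 74 + Q − (1196/9 - (1/9)Q) = 50, so Q' = 98.
Then Pb = 1196/9 − (1/9)·98 = 122 and Ps = 74 + 1·98 = 172.
ΔCS = ½(53 + 98)(127 − 122) = 377.5; ΔPS = ½(53 + 98)(172 − 127) = 3397.5.
Government spending = 50 × 98 = 4900.
DWL = ½ × 50 × (98 − 53) = 1125; fraction = 1125 / 4900 = 45/196.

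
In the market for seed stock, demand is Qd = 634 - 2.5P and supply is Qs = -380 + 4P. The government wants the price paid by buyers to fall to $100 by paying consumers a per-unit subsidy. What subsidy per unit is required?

At a buyer price of 100, quantity demanded is 634 − 2.5·100 = 384.
Sellers supply 384 only when they receive Ps with -380 + 4·Ps = 384, i.e. Ps = 191.
s = Ps − Pb = 191 − 100 = 91.

Required subsidy s = $91 per unit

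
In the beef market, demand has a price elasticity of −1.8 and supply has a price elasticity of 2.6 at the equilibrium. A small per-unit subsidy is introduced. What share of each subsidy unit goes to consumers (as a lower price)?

Consumer share = 13/22

For a small subsidy around the equilibrium, the benefit split depends on the relative slopes, which at a point are proportional to the elasticities.
Buyer share = εs/(εs + |εd|) = 2.6/(2.6 + 1.8) = 13/22; seller share = |εd|/(εs + |εd|) = 9/22.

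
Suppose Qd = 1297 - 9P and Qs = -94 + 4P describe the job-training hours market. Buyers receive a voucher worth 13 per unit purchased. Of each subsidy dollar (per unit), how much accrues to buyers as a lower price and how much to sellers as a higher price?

Pre-subsidy: 1297 - 9P = -94 + 4P gives P* = 107, Q* = 334.
With the rebate, buyers effectively pay Pb = Ps − 13, where Ps is the price sellers receive.
Demand in terms of Ps becomes Qd = 1297 − 9(Ps − 13) = 1414 - 9Ps. Setting this equal to supply: 1414 - 9Ps = -94 + 4Ps, so Ps = 116.
Buyers pay Pb = 116 − 13 = 103; Q' = -94 + 4·116 = 370.
Buyers' price falls by P* − Pb = 107 − 103 = 4; sellers' price rises by Ps − P* = 116 − 107 = 9.

Buyers gain 4 per unit; sellers gain 9 per unit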